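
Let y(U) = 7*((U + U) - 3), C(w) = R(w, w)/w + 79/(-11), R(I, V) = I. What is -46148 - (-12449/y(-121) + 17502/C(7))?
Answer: -2526225531/58310 ≈ -43324.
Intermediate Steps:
C(w) = -68/11 (C(w) = w/w + 79/(-11) = 1 + 79*(-1/11) = 1 - 79/11 = -68/11)
y(U) = -21 + 14*U (y(U) = 7*(2*U - 3) = 7*(-3 + 2*U) = -21 + 14*U)
-46148 - (-12449/y(-121) + 17502/C(7)) = -46148 - (-12449/(-21 + 14*(-121)) + 17502/(-68/11)) = -46148 - (-12449/(-21 - 1694) + 17502*(-11/68)) = -46148 - (-12449/(-1715) - 96261/34) = -46148 - (-12449*(-1/1715) - 96261/34) = -46148 - (12449/1715 - 96261/34) = -46148 - 1*(-164664349/58310) = -46148 + 164664349/58310 = -2526225531/58310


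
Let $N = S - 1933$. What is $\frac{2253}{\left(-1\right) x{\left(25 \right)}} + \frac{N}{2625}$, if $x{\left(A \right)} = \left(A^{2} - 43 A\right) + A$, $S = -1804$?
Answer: $\frac{173036}{44625} \approx 3.8776$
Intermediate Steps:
$N = -3737$ ($N = -1804 - 1933 = -3737$)
$x{\left(A \right)} = A^{2} - 42 A$
$\frac{2253}{\left(-1\right) x{\left(25 \right)}} + \frac{N}{2625} = \frac{2253}{\left(-1\right) 25 \left(-42 + 25\right)} - \frac{3737}{2625} = \frac{2253}{\left(-1\right) 25 \left(-17\right)} - \frac{3737}{2625} = \frac{2253}{\left(-1\right) \left(-425\right)} - \frac{3737}{2625} = \frac{2253}{425} - \frac{3737}{2625} = \frac{173036}{44625}$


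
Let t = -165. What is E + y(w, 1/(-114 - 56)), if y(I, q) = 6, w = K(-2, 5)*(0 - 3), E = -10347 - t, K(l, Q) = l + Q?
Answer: -10176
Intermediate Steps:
K(l, Q) = Q + l
E = -10182 (E = -10347 - 1*(-165) = -10347 + 165 = -10182)
w = -9 (w = (5 - 2)*(0 - 3) = 3*(-3) = -9)
E + y(w, 1/(-114 - 56)) = -10182 + 6 = -10176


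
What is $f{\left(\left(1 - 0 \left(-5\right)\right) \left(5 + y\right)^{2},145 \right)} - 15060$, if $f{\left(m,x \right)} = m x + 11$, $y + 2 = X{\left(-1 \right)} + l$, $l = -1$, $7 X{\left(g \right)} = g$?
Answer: $- \frac{712896}{49} \approx -14549.0$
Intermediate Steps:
$X{\left(g \right)} = \frac{g}{7}$
$y = - \frac{22}{7}$ ($y = -2 + \left(\frac{1}{7} \left(-1\right) - 1\right) = -2 - \frac{8}{7} = - \frac{22}{7} \approx -3.1429$)
$f{\left(m,x \right)} = 11 + m x$
$f{\left(\left(1 - 0 \left(-5\right)\right) \left(5 + y\right)^{2},145 \right)} - 15060 = \left(11 + \left(1 - 0 \left(-5\right)\right) \left(5 - \frac{22}{7}\right)^{2} \cdot 145\right) - 15060 = \left(11 + \left(1 - 0\right) \left(\frac{13}{7}\right)^{2} \cdot 145\right) - 15060 = \left(11 + \left(1 + 0\right) \frac{169}{49} \cdot 145\right) - 15060 = \left(11 + 1 \cdot \frac{169}{49} \cdot 145\right) - 15060 = \left(11 + \frac{169}{49} \cdot 145\right) - 15060 = \left(11 + \frac{24505}{49}\right) - 15060 = \frac{25044}{49} - 15060 = - \frac{712896}{49}$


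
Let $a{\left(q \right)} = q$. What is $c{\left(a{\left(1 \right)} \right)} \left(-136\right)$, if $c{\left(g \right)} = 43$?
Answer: $-5848$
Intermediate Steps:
$c{\left(a{\left(1 \right)} \right)} \left(-136\right) = 43 \left(-136\right) = -5848$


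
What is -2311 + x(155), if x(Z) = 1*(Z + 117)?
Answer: -2039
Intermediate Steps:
x(Z) = 117 + Z (x(Z) = 1*(117 + Z) = 117 + Z)
-2311 + x(155) = -2311 + (117 + 155) = -2311 + 272 = -2039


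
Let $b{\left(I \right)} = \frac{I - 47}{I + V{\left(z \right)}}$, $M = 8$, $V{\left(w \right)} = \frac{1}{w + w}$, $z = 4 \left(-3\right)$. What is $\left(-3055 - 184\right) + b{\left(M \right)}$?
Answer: $- \frac{619585}{191} \approx -3243.9$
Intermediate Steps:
$z = -12$
$V{\left(w \right)} = \frac{1}{2 w}$
$b{\left(I \right)} = \frac{-47 + I}{- \frac{1}{24} + I}$ ($b{\left(I \right)} = \frac{I - 47}{I + \frac{1}{2 \left(-12\right)}} = \frac{-47 + I}{I + \frac{1}{2} \left(- \frac{1}{12}\right)} = \frac{-47 + I}{I - \frac{1}{24}} = \frac{-47 + I}{- \frac{1}{24} + I}$)
$\left(-3055 - 184\right) + b{\left(M \right)} = \left(-3055 - 184\right) + \frac{24 \left(-47 + 8\right)}{-1 + 24 \cdot 8} = -3239 + 24 \frac{1}{-1 + 192} \left(-39\right) = -3239 + 24 \cdot \frac{1}{191} \left(-39\right) = -3239 - \frac{936}{191} = - \frac{619585}{191}$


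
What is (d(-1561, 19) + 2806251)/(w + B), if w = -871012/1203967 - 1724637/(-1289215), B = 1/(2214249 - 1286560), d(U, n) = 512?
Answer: 4041551182115343087144835/884538448397474816 ≈ 4.5691e+6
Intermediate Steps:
B = 1/927689 ≈ 1.0779e-6
w = 953484299399/1552172315905 (w = -871012*1/1203967 - 1724637*(-1/1289215) = -871012/1203967 + 1724637/1289215 = 953484299399/1552172315905 ≈ 0.61429)
(d(-1561, 19) + 2806251)/(w + B) = (512 + 2806251)/(953484299399/1552172315905 + 1/927689) = 2806763/(884538448397474816/1439933183569593545) = 2806763*(1439933183569593545/884538448397474816) = 4041551182115343087144835/884538448397474816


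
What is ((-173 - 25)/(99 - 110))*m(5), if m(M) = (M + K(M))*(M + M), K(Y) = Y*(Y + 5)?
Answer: 9900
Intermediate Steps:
K(Y) = Y*(5 + Y)
m(M) = 2*M*(M + M*(5 + M)) (m(M) = (M + M*(5 + M))*(M + M) = (M + M*(5 + M))*(2*M) = 2*M*(M + M*(5 + M)))
((-173 - 25)/(99 - 110))*m(5) = ((-173 - 25)/(99 - 110))*(2*5**2*(6 + 5)) = (-198/(-11))*(2*25*11) = -198*(-1/11)*550 = 18*550 = 9900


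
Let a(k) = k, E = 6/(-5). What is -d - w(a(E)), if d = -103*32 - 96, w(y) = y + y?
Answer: 16972/5 ≈ 3394.4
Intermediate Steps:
E = -6/5 (E = 6*(-⅕) = -6/5 ≈ -1.2000)
w(y) = 2*y
d = -3392 (d = -3296 - 96 = -3392)
-d - w(a(E)) = -1*(-3392) - 2*(-6)/5 = 3392 - 1*(-12/5) = 3392 + 12/5 = 16972/5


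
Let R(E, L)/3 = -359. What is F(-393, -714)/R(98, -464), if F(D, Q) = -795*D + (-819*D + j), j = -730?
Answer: -633572/1077 ≈ -588.27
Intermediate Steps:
R(E, L) = -1077 (R(E, L) = 3*(-359) = -1077)
F(D, Q) = -730 - 1614*D (F(D, Q) = -795*D + (-819*D - 730) = -795*D + (-730 - 819*D) = -730 - 1614*D)
F(-393, -714)/R(98, -464) = (-730 - 1614*(-393))/(-1077) = (-730 + 634302)*(-1/1077) = 633572*(-1/1077) = -633572/1077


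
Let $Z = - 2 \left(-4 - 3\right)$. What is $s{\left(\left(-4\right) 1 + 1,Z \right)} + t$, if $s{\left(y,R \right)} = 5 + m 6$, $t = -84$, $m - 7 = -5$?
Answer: $-67$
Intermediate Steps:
$m = 2$ ($m = 7 - 5 = 2$)
$Z = 14$ ($Z = \left(-2\right) \left(-7\right) = 14$)
$s{\left(y,R \right)} = 17$ ($s{\left(y,R \right)} = 5 + 2 \cdot 6 = 5 + 12 = 17$)
$s{\left(\left(-4\right) 1 + 1,Z \right)} + t = 17 - 84 = -67$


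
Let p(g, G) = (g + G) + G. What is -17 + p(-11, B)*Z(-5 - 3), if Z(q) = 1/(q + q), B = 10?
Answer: -281/16 ≈ -17.563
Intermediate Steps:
p(g, G) = g + 2*G (p(g, G) = (G + g) + G = g + 2*G)
Z(q) = 1/(2*q)
-17 + p(-11, B)*Z(-5 - 3) = -17 + (-11 + 2*10)*(1/(2*(-5 - 3))) = -17 + (-11 + 20)*((1/2)/(-8)) = -17 + 9*((1/2)*(-1/8)) = -17 + 9*(-1/16) = -17 - 9/16 = -281/16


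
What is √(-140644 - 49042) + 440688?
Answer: 440688 + I*√189686 ≈ 4.4069e+5 + 435.53*I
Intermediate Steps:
√(-140644 - 49042) + 440688 = √(-189686) + 440688 = I*√189686 + 440688 = 440688 + I*√189686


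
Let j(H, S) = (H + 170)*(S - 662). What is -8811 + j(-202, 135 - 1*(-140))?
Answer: 3573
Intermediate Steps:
j(H, S) = (-662 + S)*(170 + H) (j(H, S) = (170 + H)*(-662 + S) = (-662 + S)*(170 + H))
-8811 + j(-202, 135 - 1*(-140)) = -8811 + (-112540 - 662*(-202) + 170*(135 - 1*(-140)) - 202*(135 - 1*(-140))) = -8811 + (-112540 + 133724 + 170*(135 + 140) - 202*(135 + 140)) = -8811 + (-112540 + 133724 + 170*275 - 202*275) = -8811 + (-112540 + 133724 + 46750 - 55550) = -8811 + 12384 = 3573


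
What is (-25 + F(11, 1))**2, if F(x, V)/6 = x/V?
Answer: 1681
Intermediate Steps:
F(x, V) = 6*x/V (F(x, V) = 6*(x/V) = 6*x/V)
(-25 + F(11, 1))**2 = (-25 + 6*11/1)**2 = (-25 + 6*11*1)**2 = (-25 + 66)**2 = 41**2 = 1681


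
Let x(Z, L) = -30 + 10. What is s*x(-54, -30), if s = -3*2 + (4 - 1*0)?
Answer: 40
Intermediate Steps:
x(Z, L) = -20
s = -2 (s = -6 + (4 + 0) = -6 + 4 = -2)
s*x(-54, -30) = -2*(-20) = 40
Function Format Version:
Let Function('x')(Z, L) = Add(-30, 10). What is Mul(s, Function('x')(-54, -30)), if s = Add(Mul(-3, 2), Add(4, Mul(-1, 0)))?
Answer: 40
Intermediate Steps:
Function('x')(Z, L) = -20
s = -2 (s = Add(-6, Add(4, 0)) = Add(-6, 4) = -2)
Mul(s, Function('x')(-54, -30)) = Mul(-2, -20) = 40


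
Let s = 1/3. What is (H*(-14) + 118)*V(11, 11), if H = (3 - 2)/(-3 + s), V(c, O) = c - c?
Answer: 0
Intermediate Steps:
V(c, O) = 0
s = ⅓ ≈ 0.33333
H = -3/8 (H = (3 - 2)/(-3 + ⅓) = 1/(-8/3) = 1*(-3/8) = -3/8 ≈ -0.37500)
(H*(-14) + 118)*V(11, 11) = (-3/8*(-14) + 118)*0 = (21/4 + 118)*0 = (493/4)*0 = 0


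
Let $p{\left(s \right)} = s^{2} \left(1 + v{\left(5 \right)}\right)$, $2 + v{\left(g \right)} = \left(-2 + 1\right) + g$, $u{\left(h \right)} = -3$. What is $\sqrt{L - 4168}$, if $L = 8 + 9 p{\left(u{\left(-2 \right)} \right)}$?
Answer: $i \sqrt{3917} \approx 62.586 i$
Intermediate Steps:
$v{\left(g \right)} = -3 + g$ ($v{\left(g \right)} = -2 + \left(\left(-2 + 1\right) + g\right) = -2 + \left(-1 + g\right) = -3 + g$)
$p{\left(s \right)} = 3 s^{2}$ ($p{\left(s \right)} = s^{2} \left(1 + \left(-3 + 5\right)\right) = s^{2} \left(1 + 2\right) = s^{2} \cdot 3 = 3 s^{2}$)
$L = 251$ ($L = 8 + 9 \cdot 3 \left(-3\right)^{2} = 8 + 9 \cdot 3 \cdot 9 = 8 + 9 \cdot 27 = 8 + 243 = 251$)
$\sqrt{L - 4168} = \sqrt{251 - 4168} = \sqrt{-3917} = i \sqrt{3917}$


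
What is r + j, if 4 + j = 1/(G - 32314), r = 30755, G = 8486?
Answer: 732734827/23828 ≈ 30751.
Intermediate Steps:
j = -95313/23828 (j = -4 + 1/(8486 - 32314) = -4 + 1/(-23828) = -4 - 1/23828 = -95313/23828 ≈ -4.0000)
r + j = 30755 - 95313/23828 = 732734827/23828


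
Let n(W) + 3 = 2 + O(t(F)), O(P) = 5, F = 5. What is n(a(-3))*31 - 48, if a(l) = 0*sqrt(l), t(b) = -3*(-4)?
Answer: 76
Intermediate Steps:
t(b) = 12
a(l) = 0
n(W) = 4 (n(W) = -3 + (2 + 5) = -3 + 7 = 4)
n(a(-3))*31 - 48 = 4*31 - 48 = 124 - 48 = 76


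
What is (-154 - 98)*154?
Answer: -38808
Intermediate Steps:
(-154 - 98)*154 = -252*154 = -38808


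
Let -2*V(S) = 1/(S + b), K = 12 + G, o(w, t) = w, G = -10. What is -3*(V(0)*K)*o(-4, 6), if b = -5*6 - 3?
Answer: 4/11 ≈ 0.36364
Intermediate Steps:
K = 2 (K = 12 - 10 = 2)
b = -33 (b = -30 - 3 = -33)
V(S) = -1/(2*(-33 + S)) (V(S) = -1/(2*(S - 33)) = -1/(2*(-33 + S)))
-3*(V(0)*K)*o(-4, 6) = -3*(-1/(-66 + 2*0)*2)*(-4) = -3*(-1/(-66 + 0)*2)*(-4) = -3*(-1/(-66)*2)*(-4) = -3*(-1*(-1/66)*2)*(-4) = -3*((1/66)*2)*(-4) = -3*(1/33)*(-4) = -3*(-4)/33 = -1*(-4/11) = 4/11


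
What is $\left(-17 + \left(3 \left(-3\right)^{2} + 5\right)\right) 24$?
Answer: $360$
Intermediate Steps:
$\left(-17 + \left(3 \left(-3\right)^{2} + 5\right)\right) 24 = \left(-17 + \left(3 \cdot 9 + 5\right)\right) 24 = \left(-17 + \left(27 + 5\right)\right) 24 = \left(-17 + 32\right) 24 = 15 \cdot 24 = 360$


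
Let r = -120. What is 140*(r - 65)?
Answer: -25900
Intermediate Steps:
140*(r - 65) = 140*(-120 - 65) = 140*(-185) = -25900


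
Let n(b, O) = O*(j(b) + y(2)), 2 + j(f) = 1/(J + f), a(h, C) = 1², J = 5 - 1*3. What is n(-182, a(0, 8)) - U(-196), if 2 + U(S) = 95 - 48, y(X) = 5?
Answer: -7561/180 ≈ -42.006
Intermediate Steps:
J = 2 (J = 5 - 3 = 2)
a(h, C) = 1
j(f) = -2 + 1/(2 + f)
U(S) = 45 (U(S) = -2 + (95 - 48) = -2 + 47 = 45)
n(b, O) = O*(5 + (-3 - 2*b)/(2 + b)) (n(b, O) = O*((-3 - 2*b)/(2 + b) + 5) = O*(5 + (-3 - 2*b)/(2 + b)))
n(-182, a(0, 8)) - U(-196) = 1*(7 + 3*(-182))/(2 - 182) - 1*45 = 1*(7 - 546)/(-180) - 45 = 1*(-1/180)*(-539) - 45 = 539/180 - 45 = -7561/180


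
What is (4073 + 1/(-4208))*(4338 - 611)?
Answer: 63877735041/4208 ≈ 1.5180e+7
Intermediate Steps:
(4073 + 1/(-4208))*(4338 - 611) = (4073 - 1/4208)*3727 = (17139183/4208)*3727 = 63877735041/4208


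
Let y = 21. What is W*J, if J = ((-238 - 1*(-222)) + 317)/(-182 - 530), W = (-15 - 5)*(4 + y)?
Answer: 37625/178 ≈ 211.38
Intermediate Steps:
W = -500 (W = (-15 - 5)*(4 + 21) = -20*25 = -500)
J = -301/712 (J = ((-238 + 222) + 317)/(-712) = (-16 + 317)*(-1/712) = 301*(-1/712) = -301/712 ≈ -0.42275)
W*J = -500*(-301/712) = 37625/178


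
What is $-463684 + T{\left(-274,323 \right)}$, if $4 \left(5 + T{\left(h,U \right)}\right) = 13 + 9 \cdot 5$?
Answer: $- \frac{927349}{2} \approx -4.6367 \cdot 10^{5}$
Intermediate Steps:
$T{\left(h,U \right)} = \frac{19}{2}$ ($T{\left(h,U \right)} = -5 + \frac{13 + 9 \cdot 5}{4} = -5 + \frac{13 + 45}{4} = -5 + \frac{1}{4} \cdot 58 = -5 + \frac{29}{2} = \frac{19}{2}$)
$-463684 + T{\left(-274,323 \right)} = -463684 + \frac{19}{2} = - \frac{927349}{2}$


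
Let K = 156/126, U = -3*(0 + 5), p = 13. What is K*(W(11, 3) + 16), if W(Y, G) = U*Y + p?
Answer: -3536/21 ≈ -168.38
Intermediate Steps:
U = -15 (U = -3*5 = -15)
K = 26/21 (K = 156*(1/126) = 26/21 ≈ 1.2381)
W(Y, G) = 13 - 15*Y (W(Y, G) = -15*Y + 13 = 13 - 15*Y)
K*(W(11, 3) + 16) = 26*((13 - 15*11) + 16)/21 = 26*((13 - 165) + 16)/21 = 26*(-152 + 16)/21 = (26/21)*(-136) = -3536/21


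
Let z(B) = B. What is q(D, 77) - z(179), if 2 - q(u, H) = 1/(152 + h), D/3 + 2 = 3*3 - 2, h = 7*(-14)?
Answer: -9559/54 ≈ -177.02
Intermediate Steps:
h = -98
D = 15 (D = -6 + 3*(3*3 - 2) = -6 + 3*(9 - 2) = -6 + 3*7 = -6 + 21 = 15)
q(u, H) = 107/54 (q(u, H) = 2 - 1/(152 - 98) = 2 - 1/54 = 107/54)
q(D, 77) - z(179) = 107/54 - 1*179 = 107/54 - 179 = -9559/54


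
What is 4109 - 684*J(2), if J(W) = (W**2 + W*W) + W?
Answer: -2731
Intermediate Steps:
J(W) = W + 2*W**2 (J(W) = (W**2 + W**2) + W = 2*W**2 + W = W + 2*W**2)
4109 - 684*J(2) = 4109 - 684*2*(1 + 2*2) = 4109 - 684*2*(1 + 4) = 4109 - 684*2*5 = 4109 - 684*10 = 4109 - 1*6840 = 4109 - 6840 = -2731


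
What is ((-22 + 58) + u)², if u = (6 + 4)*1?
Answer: 2116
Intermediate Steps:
u = 10 (u = 10*1 = 10)
((-22 + 58) + u)² = ((-22 + 58) + 10)² = (36 + 10)² = 46² = 2116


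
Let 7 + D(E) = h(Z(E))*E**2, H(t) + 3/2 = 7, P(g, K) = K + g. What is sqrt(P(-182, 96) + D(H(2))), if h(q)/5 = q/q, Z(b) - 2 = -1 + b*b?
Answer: sqrt(233)/2 ≈ 7.6322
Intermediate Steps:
Z(b) = 1 + b**2 (Z(b) = 2 + (-1 + b*b) = 2 + (-1 + b**2) = 1 + b**2)
H(t) = 11/2 (H(t) = -3/2 + 7 = 11/2)
h(q) = 5 (h(q) = 5*(q/q) = 5*1 = 5)
D(E) = -7 + 5*E**2
sqrt(P(-182, 96) + D(H(2))) = sqrt((96 - 182) + (-7 + 5*(11/2)**2)) = sqrt(-86 + (-7 + 5*(121/4))) = sqrt(-86 + (-7 + 605/4)) = sqrt(-86 + 577/4) = sqrt(233/4) = sqrt(233)/2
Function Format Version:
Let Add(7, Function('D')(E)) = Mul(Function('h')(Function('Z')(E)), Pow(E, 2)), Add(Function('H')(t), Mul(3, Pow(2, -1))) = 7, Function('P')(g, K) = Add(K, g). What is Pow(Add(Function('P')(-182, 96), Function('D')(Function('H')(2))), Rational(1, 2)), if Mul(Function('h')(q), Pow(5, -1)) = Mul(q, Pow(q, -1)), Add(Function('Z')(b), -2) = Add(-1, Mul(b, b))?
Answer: Mul(Rational(1, 2), Pow(233, Rational(1, 2))) ≈ 7.6322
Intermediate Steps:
Function('Z')(b) = Add(1, Pow(b, 2)) (Function('Z')(b) = Add(2, Add(-1, Mul(b, b))) = Add(2, Add(-1, Pow(b, 2))) = Add(1, Pow(b, 2)))
Function('H')(t) = Rational(11, 2) (Function('H')(t) = Add(Rational(-3, 2), 7) = Rational(11, 2))
Function('h')(q) = 5 (Function('h')(q) = Mul(5, Mul(q, Pow(q, -1))) = Mul(5, 1) = 5)
Function('D')(E) = Add(-7, Mul(5, Pow(E, 2)))
Pow(Add(Function('P')(-182, 96), Function('D')(Function('H')(2))), Rational(1, 2)) = Pow(Add(Add(96, -182), Add(-7, Mul(5, Pow(Rational(11, 2), 2)))), Rational(1, 2)) = Pow(Add(-86, Add(-7, Mul(5, Rational(121, 4)))), Rational(1, 2)) = Pow(Add(-86, Add(-7, Rational(605, 4))), Rational(1, 2)) = Pow(Add(-86, Rational(577, 4)), Rational(1, 2)) = Pow(Rational(233, 4), Rational(1, 2)) = Mul(Rational(1, 2), Pow(233, Rational(1, 2)))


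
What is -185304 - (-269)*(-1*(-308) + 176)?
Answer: -55108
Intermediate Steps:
-185304 - (-269)*(-1*(-308) + 176) = -185304 - (-269)*(308 + 176) = -185304 - (-269)*484 = -185304 - 1*(-130196) = -185304 + 130196 = -55108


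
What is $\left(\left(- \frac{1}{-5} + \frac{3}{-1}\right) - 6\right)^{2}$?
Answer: $\frac{1936}{25} \approx 77.44$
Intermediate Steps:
$\left(\left(- \frac{1}{-5} + \frac{3}{-1}\right) - 6\right)^{2} = \left(\left(\left(-1\right) \left(- \frac{1}{5}\right) + 3 \left(-1\right)\right) - 6\right)^{2} = \left(\left(\frac{1}{5} - 3\right) - 6\right)^{2} = \left(- \frac{14}{5} - 6\right)^{2} = \left(- \frac{44}{5}\right)^{2} = \frac{1936}{25}$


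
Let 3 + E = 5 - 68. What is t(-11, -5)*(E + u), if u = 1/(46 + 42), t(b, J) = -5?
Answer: 29035/88 ≈ 329.94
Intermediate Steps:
E = -66 (E = -3 + (5 - 68) = -3 - 63 = -66)
u = 1/88 ≈ 0.011364
t(-11, -5)*(E + u) = -5*(-66 + 1/88) = -5*(-5807/88) = 29035/88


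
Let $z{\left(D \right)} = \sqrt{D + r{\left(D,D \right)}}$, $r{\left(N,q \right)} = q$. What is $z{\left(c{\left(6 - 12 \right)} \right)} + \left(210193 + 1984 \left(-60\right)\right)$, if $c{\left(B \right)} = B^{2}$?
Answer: $91153 + 6 \sqrt{2} \approx 91162.0$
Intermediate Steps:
$z{\left(D \right)} = \sqrt{2} \sqrt{D}$ ($z{\left(D \right)} = \sqrt{D + D} = \sqrt{2 D} = \sqrt{2} \sqrt{D}$)
$z{\left(c{\left(6 - 12 \right)} \right)} + \left(210193 + 1984 \left(-60\right)\right) = \sqrt{2} \sqrt{\left(6 - 12\right)^{2}} + \left(210193 + 1984 \left(-60\right)\right) = \sqrt{2} \sqrt{\left(6 - 12\right)^{2}} + \left(210193 - 119040\right) = \sqrt{2} \sqrt{\left(-6\right)^{2}} + 91153 = \sqrt{2} \sqrt{36} + 91153 = \sqrt{2} \cdot 6 + 91153 = 6 \sqrt{2} + 91153 = 91153 + 6 \sqrt{2}$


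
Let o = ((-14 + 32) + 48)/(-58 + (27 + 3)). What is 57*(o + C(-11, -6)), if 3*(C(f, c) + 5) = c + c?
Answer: -9063/14 ≈ -647.36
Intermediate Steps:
C(f, c) = -5 + 2*c/3 (C(f, c) = -5 + (c + c)/3 = -5 + (2*c)/3 = -5 + 2*c/3)
o = -33/14 (o = (18 + 48)/(-58 + 30) = 66/(-28) = 66*(-1/28) = -33/14 ≈ -2.3571)
57*(o + C(-11, -6)) = 57*(-33/14 + (-5 + (⅔)*(-6))) = 57*(-33/14 + (-5 - 4)) = 57*(-33/14 - 9) = 57*(-159/14) = -9063/14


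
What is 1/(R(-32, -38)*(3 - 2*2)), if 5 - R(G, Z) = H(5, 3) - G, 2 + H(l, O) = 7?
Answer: 1/32 ≈ 0.031250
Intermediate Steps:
H(l, O) = 5 (H(l, O) = -2 + 7 = 5)
R(G, Z) = G (R(G, Z) = 5 - (5 - G) = 5 + (-5 + G) = G)
1/(R(-32, -38)*(3 - 2*2)) = 1/(-32*(3 - 2*2)) = 1/(-32*(3 - 4)) = 1/(-32*(-1)) = 1/32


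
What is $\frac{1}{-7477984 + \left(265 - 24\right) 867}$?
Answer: $- \frac{1}{7269037} \approx -1.3757 \cdot 10^{-7}$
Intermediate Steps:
$\frac{1}{-7477984 + \left(265 - 24\right) 867} = \frac{1}{-7477984 + 241 \cdot 867} = \frac{1}{-7477984 + 208947} = \frac{1}{-7269037} = - \frac{1}{7269037}$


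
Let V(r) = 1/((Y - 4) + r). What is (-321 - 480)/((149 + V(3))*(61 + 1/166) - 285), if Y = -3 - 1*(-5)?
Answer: -22161/245290 ≈ -0.090346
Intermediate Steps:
Y = 2 (Y = -3 + 5 = 2)
V(r) = 1/(-2 + r) (V(r) = 1/((2 - 4) + r) = 1/(-2 + r))
(-321 - 480)/((149 + V(3))*(61 + 1/166) - 285) = (-321 - 480)/((149 + 1/(-2 + 3))*(61 + 1/166) - 285) = -801/((149 + 1/1)*(61 + 1/166) - 285) = -801/((149 + 1)*(10127/166) - 285) = -801/(150*(10127/166) - 285) = -801/(759525/83 - 285) = -801/735870/83 = -801*83/735870 = -22161/245290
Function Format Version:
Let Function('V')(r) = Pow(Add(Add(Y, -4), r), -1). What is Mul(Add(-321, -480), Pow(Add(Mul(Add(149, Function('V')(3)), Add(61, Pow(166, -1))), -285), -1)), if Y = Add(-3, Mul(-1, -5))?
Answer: Rational(-22161, 245290) ≈ -0.090346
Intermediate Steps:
Y = 2 (Y = Add(-3, 5) = 2)
Function('V')(r) = Pow(Add(-2, r), -1) (Function('V')(r) = Pow(Add(Add(2, -4), r), -1) = Pow(Add(-2, r), -1))
Mul(Add(-321, -480), Pow(Add(Mul(Add(149, Function('V')(3)), Add(61, Pow(166, -1))), -285), -1)) = Mul(Add(-321, -480), Pow(Add(Mul(Add(149, Pow(Add(-2, 3), -1)), Add(61, Pow(166, -1))), -285), -1)) = Mul(-801, Pow(Add(Mul(Add(149, Pow(1, -1)), Add(61, Rational(1, 166))), -285), -1)) = Mul(-801, Pow(Add(Mul(Add(149, 1), Rational(10127, 166)), -285), -1)) = Mul(-801, Pow(Add(Mul(150, Rational(10127, 166)), -285), -1)) = Mul(-801, Pow(Add(Rational(759525, 83), -285), -1)) = Mul(-801, Pow(Rational(735870, 83), -1)) = Mul(-801, Rational(83, 735870)) = Rational(-22161, 245290)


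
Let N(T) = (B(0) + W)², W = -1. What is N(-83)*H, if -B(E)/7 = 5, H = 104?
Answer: 134784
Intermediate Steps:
B(E) = -35 (B(E) = -7*5 = -35)
N(T) = 1296 (N(T) = (-35 - 1)² = (-36)² = 1296)
N(-83)*H = 1296*104 = 134784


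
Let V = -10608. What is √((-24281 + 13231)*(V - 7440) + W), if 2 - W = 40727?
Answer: 5*√7975587 ≈ 14121.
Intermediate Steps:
W = -40725 (W = 2 - 1*40727 = 2 - 40727 = -40725)
√((-24281 + 13231)*(V - 7440) + W) = √((-24281 + 13231)*(-10608 - 7440) - 40725) = √(-11050*(-18048) - 40725) = √(199430400 - 40725) = √199389675 = 5*√7975587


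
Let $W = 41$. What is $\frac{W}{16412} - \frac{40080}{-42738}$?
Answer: $\frac{109924203}{116902676} \approx 0.94031$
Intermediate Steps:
$\frac{W}{16412} - \frac{40080}{-42738} = \frac{41}{16412} - \frac{40080}{-42738} = 41 \cdot \frac{1}{16412} - - \frac{6680}{7123} = \frac{41}{16412} + \frac{6680}{7123} = \frac{109924203}{116902676}$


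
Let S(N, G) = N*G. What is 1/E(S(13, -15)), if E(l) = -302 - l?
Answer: -1/107 ≈ -0.0093458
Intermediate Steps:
S(N, G) = G*N
1/E(S(13, -15)) = 1/(-302 - (-15)*13) = 1/(-302 - 1*(-195)) = 1/(-302 + 195) = 1/(-107) = -1/107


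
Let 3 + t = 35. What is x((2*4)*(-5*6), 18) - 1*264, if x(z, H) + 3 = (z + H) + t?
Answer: -457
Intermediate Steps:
t = 32 (t = -3 + 35 = 32)
x(z, H) = 29 + H + z (x(z, H) = -3 + ((z + H) + 32) = -3 + ((H + z) + 32) = -3 + (32 + H + z) = 29 + H + z)
x((2*4)*(-5*6), 18) - 1*264 = (29 + 18 + (2*4)*(-5*6)) - 1*264 = (29 + 18 + 8*(-30)) - 264 = (29 + 18 - 240) - 264 = -193 - 264 = -457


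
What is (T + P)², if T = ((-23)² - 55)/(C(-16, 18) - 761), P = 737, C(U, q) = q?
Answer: 299337011689/552049 ≈ 5.4223e+5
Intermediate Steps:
T = -474/743 (T = ((-23)² - 55)/(18 - 761) = (529 - 55)/(-743) = 474*(-1/743) = -474/743 ≈ -0.63795)
(T + P)² = (-474/743 + 737)² = (547117/743)² = 299337011689/552049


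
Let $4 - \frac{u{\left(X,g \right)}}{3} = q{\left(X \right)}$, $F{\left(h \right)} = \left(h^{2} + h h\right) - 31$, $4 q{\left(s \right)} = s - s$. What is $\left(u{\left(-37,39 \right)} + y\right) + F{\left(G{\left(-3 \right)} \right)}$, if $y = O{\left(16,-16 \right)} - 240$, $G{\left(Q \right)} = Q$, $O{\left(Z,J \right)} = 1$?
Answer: $-240$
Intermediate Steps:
$q{\left(s \right)} = 0$ ($q{\left(s \right)} = \frac{s - s}{4} = \frac{1}{4} \cdot 0 = 0$)
$F{\left(h \right)} = -31 + 2 h^{2}$ ($F{\left(h \right)} = \left(h^{2} + h^{2}\right) - 31 = 2 h^{2} - 31 = -31 + 2 h^{2}$)
$u{\left(X,g \right)} = 12$ ($u{\left(X,g \right)} = 12 - 0 = 12 + 0 = 12$)
$y = -239$ ($y = 1 - 240 = -239$)
$\left(u{\left(-37,39 \right)} + y\right) + F{\left(G{\left(-3 \right)} \right)} = \left(12 - 239\right) - \left(31 - 2 \left(-3\right)^{2}\right) = -227 + \left(-31 + 2 \cdot 9\right) = -227 + \left(-31 + 18\right) = -227 - 13 = -240$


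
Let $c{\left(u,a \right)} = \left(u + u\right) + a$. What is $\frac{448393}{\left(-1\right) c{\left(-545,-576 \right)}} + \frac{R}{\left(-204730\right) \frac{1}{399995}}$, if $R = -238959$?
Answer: $\frac{7966604328521}{17054009} \approx 4.6714 \cdot 10^{5}$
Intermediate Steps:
$c{\left(u,a \right)} = a + 2 u$ ($c{\left(u,a \right)} = 2 u + a = a + 2 u$)
$\frac{448393}{\left(-1\right) c{\left(-545,-576 \right)}} + \frac{R}{\left(-204730\right) \frac{1}{399995}} = \frac{448393}{\left(-1\right) \left(-576 + 2 \left(-545\right)\right)} - \frac{238959}{\left(-204730\right) \frac{1}{399995}} = \frac{448393}{\left(-1\right) \left(-576 - 1090\right)} - \frac{238959}{\left(-204730\right) \frac{1}{399995}} = \frac{448393}{\left(-1\right) \left(-1666\right)} - \frac{238959}{- \frac{40946}{79999}} = \frac{448393}{1666} - - \frac{19116481041}{40946} = 448393 \cdot \frac{1}{1666} + \frac{19116481041}{40946} = \frac{448393}{1666} + \frac{19116481041}{40946} = \frac{7966604328521}{17054009}$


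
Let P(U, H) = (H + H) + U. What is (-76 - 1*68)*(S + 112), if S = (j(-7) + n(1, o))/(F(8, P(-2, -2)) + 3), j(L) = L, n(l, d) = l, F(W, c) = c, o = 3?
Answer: -16416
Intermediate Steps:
P(U, H) = U + 2*H (P(U, H) = 2*H + U = U + 2*H)
S = 2 (S = (-7 + 1)/((-2 + 2*(-2)) + 3) = -6/((-2 - 4) + 3) = -6/(-6 + 3) = -6/(-3) = -6*(-⅓) = 2)
(-76 - 1*68)*(S + 112) = (-76 - 1*68)*(2 + 112) = (-76 - 68)*114 = -144*114 = -16416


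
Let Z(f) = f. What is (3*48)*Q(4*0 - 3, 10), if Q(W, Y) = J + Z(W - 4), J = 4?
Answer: -432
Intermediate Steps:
Q(W, Y) = W (Q(W, Y) = 4 + (W - 4) = 4 + (-4 + W) = W)
(3*48)*Q(4*0 - 3, 10) = (3*48)*(4*0 - 3) = 144*(0 - 3) = 144*(-3) = -432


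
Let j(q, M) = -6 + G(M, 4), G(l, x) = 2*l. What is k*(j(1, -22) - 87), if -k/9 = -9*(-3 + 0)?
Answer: 33291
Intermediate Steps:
k = -243 (k = -(-81)*(-3 + 0) = -(-81)*(-3) = -9*27 = -243)
j(q, M) = -6 + 2*M
k*(j(1, -22) - 87) = -243*((-6 + 2*(-22)) - 87) = -243*((-6 - 44) - 87) = -243*(-50 - 87) = -243*(-137) = 33291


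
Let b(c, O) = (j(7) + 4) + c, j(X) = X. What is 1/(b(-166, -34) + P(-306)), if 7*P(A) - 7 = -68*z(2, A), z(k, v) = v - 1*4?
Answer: 7/20002 ≈ 0.00034996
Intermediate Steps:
z(k, v) = -4 + v (z(k, v) = v - 4 = -4 + v)
b(c, O) = 11 + c (b(c, O) = (7 + 4) + c = 11 + c)
P(A) = 279/7 - 68*A/7 (P(A) = 1 + (-68*(-4 + A))/7 = 1 + (272 - 68*A)/7 = 1 + (272/7 - 68*A/7) = 279/7 - 68*A/7)
1/(b(-166, -34) + P(-306)) = 1/((11 - 166) + (279/7 - 68/7*(-306))) = 1/(-155 + (279/7 + 20808/7)) = 1/(-155 + 21087/7) = 1/(20002/7) = 7/20002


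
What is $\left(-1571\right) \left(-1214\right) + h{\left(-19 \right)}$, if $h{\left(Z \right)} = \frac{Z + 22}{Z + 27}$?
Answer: $\frac{15257555}{8} \approx 1.9072 \cdot 10^{6}$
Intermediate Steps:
$h{\left(Z \right)} = \frac{22 + Z}{27 + Z}$
$\left(-1571\right) \left(-1214\right) + h{\left(-19 \right)} = \left(-1571\right) \left(-1214\right) + \frac{22 - 19}{27 - 19} = 1907194 + \frac{1}{8} \cdot 3 = 1907194 + \frac{3}{8} = \frac{15257555}{8}$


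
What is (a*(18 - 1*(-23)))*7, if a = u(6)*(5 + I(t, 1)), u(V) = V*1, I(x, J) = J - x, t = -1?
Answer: 12054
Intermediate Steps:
u(V) = V
a = 42 (a = 6*(5 + (1 - 1*(-1))) = 6*(5 + (1 + 1)) = 6*(5 + 2) = 6*7 = 42)
(a*(18 - 1*(-23)))*7 = (42*(18 - 1*(-23)))*7 = (42*(18 + 23))*7 = (42*41)*7 = 1722*7 = 12054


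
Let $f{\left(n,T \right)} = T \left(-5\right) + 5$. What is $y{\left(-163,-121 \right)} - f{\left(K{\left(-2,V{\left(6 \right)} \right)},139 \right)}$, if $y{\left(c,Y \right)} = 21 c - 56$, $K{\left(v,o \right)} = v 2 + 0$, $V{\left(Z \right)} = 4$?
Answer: $-2789$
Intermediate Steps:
$K{\left(v,o \right)} = 2 v$ ($K{\left(v,o \right)} = 2 v + 0 = 2 v$)
$y{\left(c,Y \right)} = -56 + 21 c$
$f{\left(n,T \right)} = 5 - 5 T$ ($f{\left(n,T \right)} = - 5 T + 5 = 5 - 5 T$)
$y{\left(-163,-121 \right)} - f{\left(K{\left(-2,V{\left(6 \right)} \right)},139 \right)} = \left(-56 + 21 \left(-163\right)\right) - \left(5 - 695\right) = \left(-56 - 3423\right) - \left(5 - 695\right) = -3479 - -690 = -3479 + 690 = -2789$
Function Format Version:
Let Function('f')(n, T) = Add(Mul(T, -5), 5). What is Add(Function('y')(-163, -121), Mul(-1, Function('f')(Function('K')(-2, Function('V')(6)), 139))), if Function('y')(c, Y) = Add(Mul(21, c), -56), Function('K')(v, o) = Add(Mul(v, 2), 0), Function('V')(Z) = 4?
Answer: -2789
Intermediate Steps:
Function('K')(v, o) = Mul(2, v) (Function('K')(v, o) = Add(Mul(2, v), 0) = Mul(2, v))
Function('y')(c, Y) = Add(-56, Mul(21, c))
Function('f')(n, T) = Add(5, Mul(-5, T)) (Function('f')(n, T) = Add(Mul(-5, T), 5) = Add(5, Mul(-5, T)))
Add(Function('y')(-163, -121), Mul(-1, Function('f')(Function('K')(-2, Function('V')(6)), 139))) = Add(Add(-56, Mul(21, -163)), Mul(-1, Add(5, Mul(-5, 139)))) = Add(Add(-56, -3423), Mul(-1, Add(5, -695))) = Add(-3479, Mul(-1, -690)) = Add(-3479, 690) = -2789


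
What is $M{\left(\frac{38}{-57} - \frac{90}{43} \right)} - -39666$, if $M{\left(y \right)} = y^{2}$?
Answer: $\frac{660208642}{16641} \approx 39674.0$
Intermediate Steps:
$M{\left(\frac{38}{-57} - \frac{90}{43} \right)} - -39666 = \left(\frac{38}{-57} - \frac{90}{43}\right)^{2} - -39666 = \left(38 \left(- \frac{1}{57}\right) - \frac{90}{43}\right)^{2} + 39666 = \left(- \frac{2}{3} - \frac{90}{43}\right)^{2} + 39666 = \left(- \frac{356}{129}\right)^{2} + 39666 = \frac{126736}{16641} + 39666 = \frac{660208642}{16641}$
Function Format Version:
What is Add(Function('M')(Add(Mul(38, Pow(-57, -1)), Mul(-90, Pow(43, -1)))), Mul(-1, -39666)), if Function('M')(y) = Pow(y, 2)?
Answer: Rational(660208642, 16641) ≈ 39674.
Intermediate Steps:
Add(Function('M')(Add(Mul(38, Pow(-57, -1)), Mul(-90, Pow(43, -1)))), Mul(-1, -39666)) = Add(Pow(Add(Mul(38, Pow(-57, -1)), Mul(-90, Pow(43, -1))), 2), Mul(-1, -39666)) = Add(Pow(Add(Mul(38, Rational(-1, 57)), Mul(-90, Rational(1, 43))), 2), 39666) = Add(Pow(Add(Rational(-2, 3), Rational(-90, 43)), 2), 39666) = Add(Pow(Rational(-356, 129), 2), 39666) = Add(Rational(126736, 16641), 39666) = Rational(660208642, 16641)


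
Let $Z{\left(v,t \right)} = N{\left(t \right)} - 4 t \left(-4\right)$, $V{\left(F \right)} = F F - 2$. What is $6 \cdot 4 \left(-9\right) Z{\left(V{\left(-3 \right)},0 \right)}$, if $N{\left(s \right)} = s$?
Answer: $0$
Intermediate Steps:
$V{\left(F \right)} = -2 + F^{2}$ ($V{\left(F \right)} = F^{2} - 2 = -2 + F^{2}$)
$Z{\left(v,t \right)} = 16 t^{2}$ ($Z{\left(v,t \right)} = t - 4 t \left(-4\right) = t 16 t = 16 t^{2}$)
$6 \cdot 4 \left(-9\right) Z{\left(V{\left(-3 \right)},0 \right)} = 6 \cdot 4 \left(-9\right) 16 \cdot 0^{2} = 24 \left(-9\right) 16 \cdot 0 = \left(-216\right) 0 = 0$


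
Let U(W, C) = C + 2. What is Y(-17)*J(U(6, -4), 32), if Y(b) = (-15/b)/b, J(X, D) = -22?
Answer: 330/289 ≈ 1.1419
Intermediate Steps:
U(W, C) = 2 + C
Y(b) = -15/b²
Y(-17)*J(U(6, -4), 32) = -15/(-17)²*(-22) = -15*1/289*(-22) = -15/289*(-22) = 330/289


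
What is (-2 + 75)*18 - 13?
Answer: 1301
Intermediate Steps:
(-2 + 75)*18 - 13 = 73*18 - 13 = 1314 - 13 = 1301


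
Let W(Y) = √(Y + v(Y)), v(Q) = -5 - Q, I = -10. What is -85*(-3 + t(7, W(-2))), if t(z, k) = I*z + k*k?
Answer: 6630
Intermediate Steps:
W(Y) = I*√5 (W(Y) = √(Y + (-5 - Y)) = √(-5) = I*√5)
t(z, k) = k² - 10*z (t(z, k) = -10*z + k*k = -10*z + k² = k² - 10*z)
-85*(-3 + t(7, W(-2))) = -85*(-3 + ((I*√5)² - 10*7)) = -85*(-3 + (-5 - 70)) = -85*(-3 - 75) = -85*(-78) = 6630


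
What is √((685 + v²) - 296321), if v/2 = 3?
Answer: 20*I*√739 ≈ 543.69*I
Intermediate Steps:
v = 6 (v = 2*3 = 6)
√((685 + v²) - 296321) = √((685 + 6²) - 296321) = √((685 + 36) - 296321) = √(721 - 296321) = √(-295600) = 20*I*√739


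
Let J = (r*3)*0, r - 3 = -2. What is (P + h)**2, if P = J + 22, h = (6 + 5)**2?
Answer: 20449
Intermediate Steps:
r = 1 (r = 3 - 2 = 1)
h = 121 (h = 11**2 = 121)
J = 0 (J = (1*3)*0 = 3*0 = 0)
P = 22 (P = 0 + 22 = 22)
(P + h)**2 = (22 + 121)**2 = 143**2 = 20449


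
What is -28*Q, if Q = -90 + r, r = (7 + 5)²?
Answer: -1512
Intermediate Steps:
r = 144 (r = 12² = 144)
Q = 54 (Q = -90 + 144 = 54)
-28*Q = -28*54 = -1512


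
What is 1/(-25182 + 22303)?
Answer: -1/2879 ≈ -0.00034734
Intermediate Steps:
1/(-25182 + 22303) = 1/(-2879) = -1/2879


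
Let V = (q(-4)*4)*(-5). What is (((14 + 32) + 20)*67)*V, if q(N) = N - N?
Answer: 0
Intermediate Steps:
q(N) = 0
V = 0 (V = (0*4)*(-5) = 0*(-5) = 0)
(((14 + 32) + 20)*67)*V = (((14 + 32) + 20)*67)*0 = ((46 + 20)*67)*0 = (66*67)*0 = 4422*0 = 0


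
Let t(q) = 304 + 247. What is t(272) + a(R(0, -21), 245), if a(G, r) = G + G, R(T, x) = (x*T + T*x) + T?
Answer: 551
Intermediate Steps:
t(q) = 551
R(T, x) = T + 2*T*x (R(T, x) = (T*x + T*x) + T = 2*T*x + T = T + 2*T*x)
a(G, r) = 2*G
t(272) + a(R(0, -21), 245) = 551 + 2*(0*(1 + 2*(-21))) = 551 + 2*(0*(1 - 42)) = 551 + 2*(0*(-41)) = 551 + 2*0 = 551 + 0 = 551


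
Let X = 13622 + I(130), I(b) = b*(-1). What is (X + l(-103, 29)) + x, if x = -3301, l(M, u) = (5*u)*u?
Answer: 14396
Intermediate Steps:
l(M, u) = 5*u²
I(b) = -b
X = 13492 (X = 13622 - 1*130 = 13622 - 130 = 13492)
(X + l(-103, 29)) + x = (13492 + 5*29²) - 3301 = (13492 + 5*841) - 3301 = (13492 + 4205) - 3301 = 17697 - 3301 = 14396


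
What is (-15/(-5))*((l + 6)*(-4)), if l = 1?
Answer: -84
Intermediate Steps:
(-15/(-5))*((l + 6)*(-4)) = (-15/(-5))*((1 + 6)*(-4)) = (-15*(-⅕))*(7*(-4)) = 3*(-28) = -84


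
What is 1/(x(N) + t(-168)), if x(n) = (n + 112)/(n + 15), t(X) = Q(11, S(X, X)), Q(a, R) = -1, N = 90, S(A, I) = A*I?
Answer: 105/97 ≈ 1.0825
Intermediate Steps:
t(X) = -1
x(n) = (112 + n)/(15 + n)
1/(x(N) + t(-168)) = 1/((112 + 90)/(15 + 90) - 1) = 1/(202/105 - 1) = 1/(97/105) = 105/97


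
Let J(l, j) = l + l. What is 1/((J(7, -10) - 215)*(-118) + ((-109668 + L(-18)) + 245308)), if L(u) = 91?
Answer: 1/159449 ≈ 6.2716e-6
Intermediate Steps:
J(l, j) = 2*l
1/((J(7, -10) - 215)*(-118) + ((-109668 + L(-18)) + 245308)) = 1/((2*7 - 215)*(-118) + ((-109668 + 91) + 245308)) = 1/((14 - 215)*(-118) + (-109577 + 245308)) = 1/(-201*(-118) + 135731) = 1/(23718 + 135731) = 1/159449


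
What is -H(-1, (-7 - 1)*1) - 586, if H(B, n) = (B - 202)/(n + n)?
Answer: -9579/16 ≈ -598.69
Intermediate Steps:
H(B, n) = (-202 + B)/(2*n) (H(B, n) = (-202 + B)/((2*n)) = (-202 + B)*(1/(2*n)) = (-202 + B)/(2*n))
-H(-1, (-7 - 1)*1) - 586 = -(-202 - 1)/(2*((-7 - 1)*1)) - 586 = -(-203)/(2*((-8*1))) - 586 = -(-203)/(2*(-8)) - 586 = -(-1)*(-203)/(2*8) - 586 = -1*203/16 - 586 = -203/16 - 586 = -9579/16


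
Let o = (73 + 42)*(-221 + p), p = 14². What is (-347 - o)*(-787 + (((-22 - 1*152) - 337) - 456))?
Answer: -4434112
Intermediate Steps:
p = 196
o = -2875 (o = (73 + 42)*(-221 + 196) = 115*(-25) = -2875)
(-347 - o)*(-787 + (((-22 - 1*152) - 337) - 456)) = (-347 - 1*(-2875))*(-787 + (((-22 - 1*152) - 337) - 456)) = (-347 + 2875)*(-787 + (((-22 - 152) - 337) - 456)) = 2528*(-787 + ((-174 - 337) - 456)) = 2528*(-787 + (-511 - 456)) = 2528*(-787 - 967) = 2528*(-1754) = -4434112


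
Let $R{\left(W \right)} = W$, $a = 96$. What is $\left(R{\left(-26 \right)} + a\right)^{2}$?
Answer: $4900$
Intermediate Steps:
$\left(R{\left(-26 \right)} + a\right)^{2} = \left(-26 + 96\right)^{2} = 70^{2} = 4900$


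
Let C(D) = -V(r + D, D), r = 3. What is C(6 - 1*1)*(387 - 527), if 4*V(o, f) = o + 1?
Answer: 315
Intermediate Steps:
V(o, f) = ¼ + o/4 (V(o, f) = (o + 1)/4 = (1 + o)/4 = ¼ + o/4)
C(D) = -1 - D/4 (C(D) = -(¼ + (3 + D)/4) = -(¼ + (¾ + D/4)) = -(1 + D/4) = -1 - D/4)
C(6 - 1*1)*(387 - 527) = (-1 - (6 - 1*1)/4)*(387 - 527) = (-1 - (6 - 1)/4)*(-140) = (-1 - ¼*5)*(-140) = (-1 - 5/4)*(-140) = -9/4*(-140) = 315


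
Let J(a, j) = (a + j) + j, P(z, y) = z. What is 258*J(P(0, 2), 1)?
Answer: 516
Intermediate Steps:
J(a, j) = a + 2*j
258*J(P(0, 2), 1) = 258*(0 + 2*1) = 258*(0 + 2) = 258*2 = 516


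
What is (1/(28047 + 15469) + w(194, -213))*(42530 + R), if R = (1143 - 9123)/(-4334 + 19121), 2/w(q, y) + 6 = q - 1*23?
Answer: 166171885717/321735546 ≈ 516.49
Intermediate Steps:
w(q, y) = 2/(-29 + q) (w(q, y) = 2/(-6 + (q - 1*23)) = 2/(-6 + (q - 23)) = 2/(-6 + (-23 + q)) = 2/(-29 + q))
R = -2660/4929 (R = -7980/14787 = -7980*1/14787 = -2660/4929 ≈ -0.53966)
(1/(28047 + 15469) + w(194, -213))*(42530 + R) = (1/(28047 + 15469) + 2/(-29 + 194))*(42530 - 2660/4929) = (1/43516 + 2/165)*(209627710/4929) = (7927/652740)*(209627710/4929) = 166171885717/321735546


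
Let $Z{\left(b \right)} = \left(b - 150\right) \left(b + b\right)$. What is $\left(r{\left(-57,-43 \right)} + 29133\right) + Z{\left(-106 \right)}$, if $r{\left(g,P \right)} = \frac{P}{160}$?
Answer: $\frac{13344757}{160} \approx 83405.0$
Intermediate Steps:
$r{\left(g,P \right)} = \frac{P}{160}$ ($r{\left(g,P \right)} = P \frac{1}{160} = \frac{P}{160}$)
$Z{\left(b \right)} = 2 b \left(-150 + b\right)$ ($Z{\left(b \right)} = \left(-150 + b\right) 2 b = 2 b \left(-150 + b\right)$)
$\left(r{\left(-57,-43 \right)} + 29133\right) + Z{\left(-106 \right)} = \left(\frac{1}{160} \left(-43\right) + 29133\right) + 2 \left(-106\right) \left(-150 - 106\right) = \left(- \frac{43}{160} + 29133\right) + 2 \left(-106\right) \left(-256\right) = \frac{4661237}{160} + 54272 = \frac{13344757}{160}$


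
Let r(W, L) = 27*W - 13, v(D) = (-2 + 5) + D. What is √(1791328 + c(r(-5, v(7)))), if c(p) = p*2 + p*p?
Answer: 2*√453234 ≈ 1346.5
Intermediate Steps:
v(D) = 3 + D
r(W, L) = -13 + 27*W
c(p) = p² + 2*p (c(p) = 2*p + p² = p² + 2*p)
√(1791328 + c(r(-5, v(7)))) = √(1791328 + (-13 + 27*(-5))*(2 + (-13 + 27*(-5)))) = √(1791328 + (-13 - 135)*(2 + (-13 - 135))) = √(1791328 - 148*(2 - 148)) = √(1791328 - 148*(-146)) = √(1791328 + 21608) = √1812936 = 2*√453234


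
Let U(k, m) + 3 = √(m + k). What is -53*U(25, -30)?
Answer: 159 - 53*I*√5 ≈ 159.0 - 118.51*I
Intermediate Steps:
U(k, m) = -3 + √(k + m) (U(k, m) = -3 + √(m + k) = -3 + √(k + m))
-53*U(25, -30) = -53*(-3 + √(25 - 30)) = -53*(-3 + √(-5)) = -53*(-3 + I*√5) = 159 - 53*I*√5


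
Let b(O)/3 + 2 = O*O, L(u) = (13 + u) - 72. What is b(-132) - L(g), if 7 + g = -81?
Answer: 52413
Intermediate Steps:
g = -88 (g = -7 - 81 = -88)
L(u) = -59 + u
b(O) = -6 + 3*O² (b(O) = -6 + 3*(O*O) = -6 + 3*O²)
b(-132) - L(g) = (-6 + 3*(-132)²) - (-59 - 88) = (-6 + 3*17424) - 1*(-147) = (-6 + 52272) + 147 = 52266 + 147 = 52413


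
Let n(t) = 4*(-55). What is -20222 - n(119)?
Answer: -20002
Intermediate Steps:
n(t) = -220
-20222 - n(119) = -20222 - 1*(-220) = -20222 + 220 = -20002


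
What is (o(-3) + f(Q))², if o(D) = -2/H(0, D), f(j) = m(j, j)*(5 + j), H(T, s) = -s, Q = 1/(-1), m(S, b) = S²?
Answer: 100/9 ≈ 11.111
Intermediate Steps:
Q = -1
f(j) = j²*(5 + j)
o(D) = 2/D (o(D) = -2*(-1/D) = -(-2)/D = 2/D)
(o(-3) + f(Q))² = (2/(-3) + (-1)²*(5 - 1))² = (2*(-⅓) + 1*4)² = (-⅔ + 4)² = (10/3)² = 100/9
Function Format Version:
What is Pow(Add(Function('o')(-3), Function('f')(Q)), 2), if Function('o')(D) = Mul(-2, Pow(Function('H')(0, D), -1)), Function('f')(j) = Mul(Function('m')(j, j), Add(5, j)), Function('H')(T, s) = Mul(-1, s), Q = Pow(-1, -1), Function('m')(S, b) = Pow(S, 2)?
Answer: Rational(100, 9) ≈ 11.111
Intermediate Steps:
Q = -1
Function('f')(j) = Mul(Pow(j, 2), Add(5, j))
Function('o')(D) = Mul(2, Pow(D, -1)) (Function('o')(D) = Mul(-2, Pow(Mul(-1, D), -1)) = Mul(-2, Mul(-1, Pow(D, -1))) = Mul(2, Pow(D, -1)))
Pow(Add(Function('o')(-3), Function('f')(Q)), 2) = Pow(Add(Mul(2, Pow(-3, -1)), Mul(Pow(-1, 2), Add(5, -1))), 2) = Pow(Add(Mul(2, Rational(-1, 3)), Mul(1, 4)), 2) = Pow(Add(Rational(-2, 3), 4), 2) = Pow(Rational(10, 3), 2) = Rational(100, 9)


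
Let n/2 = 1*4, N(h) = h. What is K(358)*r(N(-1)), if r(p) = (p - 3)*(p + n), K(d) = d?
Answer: -10024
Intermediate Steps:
n = 8 (n = 2*(1*4) = 2*4 = 8)
r(p) = (-3 + p)*(8 + p) (r(p) = (p - 3)*(p + 8) = (-3 + p)*(8 + p))
K(358)*r(N(-1)) = 358*(-24 + (-1)² + 5*(-1)) = 358*(-24 + 1 - 5) = 358*(-28) = -10024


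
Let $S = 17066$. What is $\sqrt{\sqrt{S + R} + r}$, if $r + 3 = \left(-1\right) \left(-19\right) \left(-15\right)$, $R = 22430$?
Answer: $\sqrt{-288 + 2 \sqrt{9874}} \approx 9.448 i$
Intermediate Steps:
$r = -288$ ($r = -3 + \left(-1\right) \left(-19\right) \left(-15\right) = -3 + 19 \left(-15\right) = -3 - 285 = -288$)
$\sqrt{\sqrt{S + R} + r} = \sqrt{\sqrt{17066 + 22430} - 288} = \sqrt{\sqrt{39496} - 288} = \sqrt{2 \sqrt{9874} - 288} = \sqrt{-288 + 2 \sqrt{9874}}$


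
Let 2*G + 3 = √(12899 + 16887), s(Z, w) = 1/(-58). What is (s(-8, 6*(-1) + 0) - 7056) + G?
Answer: -204668/29 + √29786/2 ≈ -6971.2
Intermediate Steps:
s(Z, w) = -1/58
G = -3/2 + √29786/2 (G = -3/2 + √(12899 + 16887)/2 = -3/2 + √29786/2 ≈ 84.793)
(s(-8, 6*(-1) + 0) - 7056) + G = (-1/58 - 7056) + (-3/2 + √29786/2) = -409249/58 + (-3/2 + √29786/2) = -204668/29 + √29786/2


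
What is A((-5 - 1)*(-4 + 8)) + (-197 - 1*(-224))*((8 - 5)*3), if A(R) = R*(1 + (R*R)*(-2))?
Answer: 27867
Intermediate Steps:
A(R) = R*(1 - 2*R**2) (A(R) = R*(1 + R**2*(-2)) = R*(1 - 2*R**2))
A((-5 - 1)*(-4 + 8)) + (-197 - 1*(-224))*((8 - 5)*3) = ((-5 - 1)*(-4 + 8) - 2*(-5 - 1)**3*(-4 + 8)**3) + (-197 - 1*(-224))*((8 - 5)*3) = (-6*4 - 2*(-6*4)**3) + (-197 + 224)*(3*3) = (-24 - 2*(-24)**3) + 27*9 = (-24 - 2*(-13824)) + 243 = (-24 + 27648) + 243 = 27624 + 243 = 27867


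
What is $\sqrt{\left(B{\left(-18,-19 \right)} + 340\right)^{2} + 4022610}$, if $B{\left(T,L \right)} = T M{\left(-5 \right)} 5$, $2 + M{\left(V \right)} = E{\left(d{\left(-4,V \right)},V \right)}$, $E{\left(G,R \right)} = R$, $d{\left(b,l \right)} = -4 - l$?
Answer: $\sqrt{4963510} \approx 2227.9$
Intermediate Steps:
$M{\left(V \right)} = -2 + V$
$B{\left(T,L \right)} = - 35 T$ ($B{\left(T,L \right)} = T \left(-2 - 5\right) 5 = T \left(-7\right) 5 = - 7 T 5 = - 35 T$)
$\sqrt{\left(B{\left(-18,-19 \right)} + 340\right)^{2} + 4022610} = \sqrt{\left(\left(-35\right) \left(-18\right) + 340\right)^{2} + 4022610} = \sqrt{\left(630 + 340\right)^{2} + 4022610} = \sqrt{970^{2} + 4022610} = \sqrt{940900 + 4022610} = \sqrt{4963510}$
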